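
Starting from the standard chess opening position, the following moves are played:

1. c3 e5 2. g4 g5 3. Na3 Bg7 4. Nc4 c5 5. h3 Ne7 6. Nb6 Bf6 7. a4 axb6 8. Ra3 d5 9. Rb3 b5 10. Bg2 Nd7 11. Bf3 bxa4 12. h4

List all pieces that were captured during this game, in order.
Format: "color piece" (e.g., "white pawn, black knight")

Tracking captures:
  axb6: captured white knight
  bxa4: captured white pawn

white knight, white pawn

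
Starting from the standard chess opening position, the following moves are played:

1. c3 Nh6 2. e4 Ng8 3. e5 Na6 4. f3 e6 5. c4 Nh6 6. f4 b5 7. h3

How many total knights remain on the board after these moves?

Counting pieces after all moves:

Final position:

  a b c d e f g h
  ─────────────────
8│♜ · ♝ ♛ ♚ ♝ · ♜│8
7│♟ · ♟ ♟ · ♟ ♟ ♟│7
6│♞ · · · ♟ · · ♞│6
5│· ♟ · · ♙ · · ·│5
4│· · ♙ · · ♙ · ·│4
3│· · · · · · · ♙│3
2│♙ ♙ · ♙ · · ♙ ·│2
1│♖ ♘ ♗ ♕ ♔ ♗ ♘ ♖│1
  ─────────────────
  a b c d e f g h


4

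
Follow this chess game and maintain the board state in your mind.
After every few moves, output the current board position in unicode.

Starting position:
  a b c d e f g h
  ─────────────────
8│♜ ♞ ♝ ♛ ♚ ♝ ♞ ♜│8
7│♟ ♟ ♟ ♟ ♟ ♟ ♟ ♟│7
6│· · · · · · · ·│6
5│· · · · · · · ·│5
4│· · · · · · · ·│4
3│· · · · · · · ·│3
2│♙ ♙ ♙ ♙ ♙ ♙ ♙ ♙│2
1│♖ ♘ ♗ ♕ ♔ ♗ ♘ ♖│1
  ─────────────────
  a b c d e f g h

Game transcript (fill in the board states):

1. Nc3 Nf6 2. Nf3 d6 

  a b c d e f g h
  ─────────────────
8│♜ ♞ ♝ ♛ ♚ ♝ · ♜│8
7│♟ ♟ ♟ · ♟ ♟ ♟ ♟│7
6│· · · ♟ · ♞ · ·│6
5│· · · · · · · ·│5
4│· · · · · · · ·│4
3│· · ♘ · · ♘ · ·│3
2│♙ ♙ ♙ ♙ ♙ ♙ ♙ ♙│2
1│♖ · ♗ ♕ ♔ ♗ · ♖│1
  ─────────────────
  a b c d e f g h

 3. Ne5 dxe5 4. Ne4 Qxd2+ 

  a b c d e f g h
  ─────────────────
8│♜ ♞ ♝ · ♚ ♝ · ♜│8
7│♟ ♟ ♟ · ♟ ♟ ♟ ♟│7
6│· · · · · ♞ · ·│6
5│· · · · ♟ · · ·│5
4│· · · · ♘ · · ·│4
3│· · · · · · · ·│3
2│♙ ♙ ♙ ♛ ♙ ♙ ♙ ♙│2
1│♖ · ♗ ♕ ♔ ♗ · ♖│1
  ─────────────────
  a b c d e f g h

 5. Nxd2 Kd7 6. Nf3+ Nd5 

  a b c d e f g h
  ─────────────────
8│♜ ♞ ♝ · · ♝ · ♜│8
7│♟ ♟ ♟ ♚ ♟ ♟ ♟ ♟│7
6│· · · · · · · ·│6
5│· · · ♞ ♟ · · ·│5
4│· · · · · · · ·│4
3│· · · · · ♘ · ·│3
2│♙ ♙ ♙ · ♙ ♙ ♙ ♙│2
1│♖ · ♗ ♕ ♔ ♗ · ♖│1
  ─────────────────
  a b c d e f g h

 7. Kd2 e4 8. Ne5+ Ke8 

  a b c d e f g h
  ─────────────────
8│♜ ♞ ♝ · ♚ ♝ · ♜│8
7│♟ ♟ ♟ · ♟ ♟ ♟ ♟│7
6│· · · · · · · ·│6
5│· · · ♞ ♘ · · ·│5
4│· · · · ♟ · · ·│4
3│· · · · · · · ·│3
2│♙ ♙ ♙ ♔ ♙ ♙ ♙ ♙│2
1│♖ · ♗ ♕ · ♗ · ♖│1
  ─────────────────
  a b c d e f g h

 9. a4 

  a b c d e f g h
  ─────────────────
8│♜ ♞ ♝ · ♚ ♝ · ♜│8
7│♟ ♟ ♟ · ♟ ♟ ♟ ♟│7
6│· · · · · · · ·│6
5│· · · ♞ ♘ · · ·│5
4│♙ · · · ♟ · · ·│4
3│· · · · · · · ·│3
2│· ♙ ♙ ♔ ♙ ♙ ♙ ♙│2
1│♖ · ♗ ♕ · ♗ · ♖│1
  ─────────────────
  a b c d e f g h


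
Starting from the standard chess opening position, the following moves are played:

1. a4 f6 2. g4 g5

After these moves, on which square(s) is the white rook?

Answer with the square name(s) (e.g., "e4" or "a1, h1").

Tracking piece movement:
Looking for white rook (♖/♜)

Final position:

  a b c d e f g h
  ─────────────────
8│♜ ♞ ♝ ♛ ♚ ♝ ♞ ♜│8
7│♟ ♟ ♟ ♟ ♟ · · ♟│7
6│· · · · · ♟ · ·│6
5│· · · · · · ♟ ·│5
4│♙ · · · · · ♙ ·│4
3│· · · · · · · ·│3
2│· ♙ ♙ ♙ ♙ ♙ · ♙│2
1│♖ ♘ ♗ ♕ ♔ ♗ ♘ ♖│1
  ─────────────────
  a b c d e f g h


a1, h1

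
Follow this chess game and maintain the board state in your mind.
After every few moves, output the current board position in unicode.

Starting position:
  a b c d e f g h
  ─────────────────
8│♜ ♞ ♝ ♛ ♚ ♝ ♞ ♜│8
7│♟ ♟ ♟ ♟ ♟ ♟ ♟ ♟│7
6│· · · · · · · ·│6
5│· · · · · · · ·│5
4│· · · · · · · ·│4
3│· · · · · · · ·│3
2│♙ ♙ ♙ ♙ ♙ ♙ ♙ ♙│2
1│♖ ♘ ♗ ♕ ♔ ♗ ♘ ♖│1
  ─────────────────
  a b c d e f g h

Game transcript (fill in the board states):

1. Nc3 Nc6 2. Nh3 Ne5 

  a b c d e f g h
  ─────────────────
8│♜ · ♝ ♛ ♚ ♝ ♞ ♜│8
7│♟ ♟ ♟ ♟ ♟ ♟ ♟ ♟│7
6│· · · · · · · ·│6
5│· · · · ♞ · · ·│5
4│· · · · · · · ·│4
3│· · ♘ · · · · ♘│3
2│♙ ♙ ♙ ♙ ♙ ♙ ♙ ♙│2
1│♖ · ♗ ♕ ♔ ♗ · ♖│1
  ─────────────────
  a b c d e f g h

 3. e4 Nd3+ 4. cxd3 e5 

  a b c d e f g h
  ─────────────────
8│♜ · ♝ ♛ ♚ ♝ ♞ ♜│8
7│♟ ♟ ♟ ♟ · ♟ ♟ ♟│7
6│· · · · · · · ·│6
5│· · · · ♟ · · ·│5
4│· · · · ♙ · · ·│4
3│· · ♘ ♙ · · · ♘│3
2│♙ ♙ · ♙ · ♙ ♙ ♙│2
1│♖ · ♗ ♕ ♔ ♗ · ♖│1
  ─────────────────
  a b c d e f g h

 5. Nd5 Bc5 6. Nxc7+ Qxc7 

  a b c d e f g h
  ─────────────────
8│♜ · ♝ · ♚ · ♞ ♜│8
7│♟ ♟ ♛ ♟ · ♟ ♟ ♟│7
6│· · · · · · · ·│6
5│· · ♝ · ♟ · · ·│5
4│· · · · ♙ · · ·│4
3│· · · ♙ · · · ♘│3
2│♙ ♙ · ♙ · ♙ ♙ ♙│2
1│♖ · ♗ ♕ ♔ ♗ · ♖│1
  ─────────────────
  a b c d e f g h

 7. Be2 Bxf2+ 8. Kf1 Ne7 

  a b c d e f g h
  ─────────────────
8│♜ · ♝ · ♚ · · ♜│8
7│♟ ♟ ♛ ♟ ♞ ♟ ♟ ♟│7
6│· · · · · · · ·│6
5│· · · · ♟ · · ·│5
4│· · · · ♙ · · ·│4
3│· · · ♙ · · · ♘│3
2│♙ ♙ · ♙ ♗ ♝ ♙ ♙│2
1│♖ · ♗ ♕ · ♔ · ♖│1
  ─────────────────
  a b c d e f g h

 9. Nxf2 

  a b c d e f g h
  ─────────────────
8│♜ · ♝ · ♚ · · ♜│8
7│♟ ♟ ♛ ♟ ♞ ♟ ♟ ♟│7
6│· · · · · · · ·│6
5│· · · · ♟ · · ·│5
4│· · · · ♙ · · ·│4
3│· · · ♙ · · · ·│3
2│♙ ♙ · ♙ ♗ ♘ ♙ ♙│2
1│♖ · ♗ ♕ · ♔ · ♖│1
  ─────────────────
  a b c d e f g h


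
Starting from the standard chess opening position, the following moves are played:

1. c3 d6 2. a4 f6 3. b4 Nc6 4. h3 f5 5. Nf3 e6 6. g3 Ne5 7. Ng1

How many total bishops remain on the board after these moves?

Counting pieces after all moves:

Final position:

  a b c d e f g h
  ─────────────────
8│♜ · ♝ ♛ ♚ ♝ ♞ ♜│8
7│♟ ♟ ♟ · · · ♟ ♟│7
6│· · · ♟ ♟ · · ·│6
5│· · · · ♞ ♟ · ·│5
4│♙ ♙ · · · · · ·│4
3│· · ♙ · · · ♙ ♙│3
2│· · · ♙ ♙ ♙ · ·│2
1│♖ ♘ ♗ ♕ ♔ ♗ ♘ ♖│1
  ─────────────────
  a b c d e f g h


4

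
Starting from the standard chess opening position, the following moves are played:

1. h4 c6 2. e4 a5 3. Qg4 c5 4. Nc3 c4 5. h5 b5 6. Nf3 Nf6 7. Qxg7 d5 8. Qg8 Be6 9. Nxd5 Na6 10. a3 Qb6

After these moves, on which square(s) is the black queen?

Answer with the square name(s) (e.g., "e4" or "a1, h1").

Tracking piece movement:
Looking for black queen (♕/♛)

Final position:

  a b c d e f g h
  ─────────────────
8│♜ · · · ♚ ♝ ♕ ♜│8
7│· · · · ♟ ♟ · ♟│7
6│♞ ♛ · · ♝ ♞ · ·│6
5│♟ ♟ · ♘ · · · ♙│5
4│· · ♟ · ♙ · · ·│4
3│♙ · · · · ♘ · ·│3
2│· ♙ ♙ ♙ · ♙ ♙ ·│2
1│♖ · ♗ · ♔ ♗ · ♖│1
  ─────────────────
  a b c d e f g h


b6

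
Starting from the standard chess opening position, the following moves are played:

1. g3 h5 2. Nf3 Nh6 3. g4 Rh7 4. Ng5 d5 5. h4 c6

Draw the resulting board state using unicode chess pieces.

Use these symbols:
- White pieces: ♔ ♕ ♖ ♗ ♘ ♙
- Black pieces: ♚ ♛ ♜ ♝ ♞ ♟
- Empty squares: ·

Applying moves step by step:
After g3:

♜ ♞ ♝ ♛ ♚ ♝ ♞ ♜
♟ ♟ ♟ ♟ ♟ ♟ ♟ ♟
· · · · · · · ·
· · · · · · · ·
· · · · · · · ·
· · · · · · ♙ ·
♙ ♙ ♙ ♙ ♙ ♙ · ♙
♖ ♘ ♗ ♕ ♔ ♗ ♘ ♖


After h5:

♜ ♞ ♝ ♛ ♚ ♝ ♞ ♜
♟ ♟ ♟ ♟ ♟ ♟ ♟ ·
· · · · · · · ·
· · · · · · · ♟
· · · · · · · ·
· · · · · · ♙ ·
♙ ♙ ♙ ♙ ♙ ♙ · ♙
♖ ♘ ♗ ♕ ♔ ♗ ♘ ♖


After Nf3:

♜ ♞ ♝ ♛ ♚ ♝ ♞ ♜
♟ ♟ ♟ ♟ ♟ ♟ ♟ ·
· · · · · · · ·
· · · · · · · ♟
· · · · · · · ·
· · · · · ♘ ♙ ·
♙ ♙ ♙ ♙ ♙ ♙ · ♙
♖ ♘ ♗ ♕ ♔ ♗ · ♖


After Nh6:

♜ ♞ ♝ ♛ ♚ ♝ · ♜
♟ ♟ ♟ ♟ ♟ ♟ ♟ ·
· · · · · · · ♞
· · · · · · · ♟
· · · · · · · ·
· · · · · ♘ ♙ ·
♙ ♙ ♙ ♙ ♙ ♙ · ♙
♖ ♘ ♗ ♕ ♔ ♗ · ♖


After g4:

♜ ♞ ♝ ♛ ♚ ♝ · ♜
♟ ♟ ♟ ♟ ♟ ♟ ♟ ·
· · · · · · · ♞
· · · · · · · ♟
· · · · · · ♙ ·
· · · · · ♘ · ·
♙ ♙ ♙ ♙ ♙ ♙ · ♙
♖ ♘ ♗ ♕ ♔ ♗ · ♖


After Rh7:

♜ ♞ ♝ ♛ ♚ ♝ · ·
♟ ♟ ♟ ♟ ♟ ♟ ♟ ♜
· · · · · · · ♞
· · · · · · · ♟
· · · · · · ♙ ·
· · · · · ♘ · ·
♙ ♙ ♙ ♙ ♙ ♙ · ♙
♖ ♘ ♗ ♕ ♔ ♗ · ♖


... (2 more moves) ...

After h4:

♜ ♞ ♝ ♛ ♚ ♝ · ·
♟ ♟ ♟ · ♟ ♟ ♟ ♜
· · · · · · · ♞
· · · ♟ · · ♘ ♟
· · · · · · ♙ ♙
· · · · · · · ·
♙ ♙ ♙ ♙ ♙ ♙ · ·
♖ ♘ ♗ ♕ ♔ ♗ · ♖


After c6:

♜ ♞ ♝ ♛ ♚ ♝ · ·
♟ ♟ · · ♟ ♟ ♟ ♜
· · ♟ · · · · ♞
· · · ♟ · · ♘ ♟
· · · · · · ♙ ♙
· · · · · · · ·
♙ ♙ ♙ ♙ ♙ ♙ · ·
♖ ♘ ♗ ♕ ♔ ♗ · ♖



  a b c d e f g h
  ─────────────────
8│♜ ♞ ♝ ♛ ♚ ♝ · ·│8
7│♟ ♟ · · ♟ ♟ ♟ ♜│7
6│· · ♟ · · · · ♞│6
5│· · · ♟ · · ♘ ♟│5
4│· · · · · · ♙ ♙│4
3│· · · · · · · ·│3
2│♙ ♙ ♙ ♙ ♙ ♙ · ·│2
1│♖ ♘ ♗ ♕ ♔ ♗ · ♖│1
  ─────────────────
  a b c d e f g h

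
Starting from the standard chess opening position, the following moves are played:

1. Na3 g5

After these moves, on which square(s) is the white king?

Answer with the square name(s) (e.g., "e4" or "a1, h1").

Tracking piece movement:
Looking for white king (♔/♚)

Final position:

  a b c d e f g h
  ─────────────────
8│♜ ♞ ♝ ♛ ♚ ♝ ♞ ♜│8
7│♟ ♟ ♟ ♟ ♟ ♟ · ♟│7
6│· · · · · · · ·│6
5│· · · · · · ♟ ·│5
4│· · · · · · · ·│4
3│♘ · · · · · · ·│3
2│♙ ♙ ♙ ♙ ♙ ♙ ♙ ♙│2
1│♖ · ♗ ♕ ♔ ♗ ♘ ♖│1
  ─────────────────
  a b c d e f g h


e1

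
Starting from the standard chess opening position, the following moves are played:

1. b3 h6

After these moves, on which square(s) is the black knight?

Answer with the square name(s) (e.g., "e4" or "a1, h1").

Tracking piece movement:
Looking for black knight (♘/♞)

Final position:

  a b c d e f g h
  ─────────────────
8│♜ ♞ ♝ ♛ ♚ ♝ ♞ ♜│8
7│♟ ♟ ♟ ♟ ♟ ♟ ♟ ·│7
6│· · · · · · · ♟│6
5│· · · · · · · ·│5
4│· · · · · · · ·│4
3│· ♙ · · · · · ·│3
2│♙ · ♙ ♙ ♙ ♙ ♙ ♙│2
1│♖ ♘ ♗ ♕ ♔ ♗ ♘ ♖│1
  ─────────────────
  a b c d e f g h


b8, g8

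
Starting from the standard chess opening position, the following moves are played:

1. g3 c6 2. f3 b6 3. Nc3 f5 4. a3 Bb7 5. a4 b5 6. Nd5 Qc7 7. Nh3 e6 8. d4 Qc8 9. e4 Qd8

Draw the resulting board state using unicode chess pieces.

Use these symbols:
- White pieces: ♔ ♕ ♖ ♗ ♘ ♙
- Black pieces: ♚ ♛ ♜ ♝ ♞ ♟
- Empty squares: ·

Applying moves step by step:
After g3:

♜ ♞ ♝ ♛ ♚ ♝ ♞ ♜
♟ ♟ ♟ ♟ ♟ ♟ ♟ ♟
· · · · · · · ·
· · · · · · · ·
· · · · · · · ·
· · · · · · ♙ ·
♙ ♙ ♙ ♙ ♙ ♙ · ♙
♖ ♘ ♗ ♕ ♔ ♗ ♘ ♖


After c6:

♜ ♞ ♝ ♛ ♚ ♝ ♞ ♜
♟ ♟ · ♟ ♟ ♟ ♟ ♟
· · ♟ · · · · ·
· · · · · · · ·
· · · · · · · ·
· · · · · · ♙ ·
♙ ♙ ♙ ♙ ♙ ♙ · ♙
♖ ♘ ♗ ♕ ♔ ♗ ♘ ♖


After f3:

♜ ♞ ♝ ♛ ♚ ♝ ♞ ♜
♟ ♟ · ♟ ♟ ♟ ♟ ♟
· · ♟ · · · · ·
· · · · · · · ·
· · · · · · · ·
· · · · · ♙ ♙ ·
♙ ♙ ♙ ♙ ♙ · · ♙
♖ ♘ ♗ ♕ ♔ ♗ ♘ ♖


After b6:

♜ ♞ ♝ ♛ ♚ ♝ ♞ ♜
♟ · · ♟ ♟ ♟ ♟ ♟
· ♟ ♟ · · · · ·
· · · · · · · ·
· · · · · · · ·
· · · · · ♙ ♙ ·
♙ ♙ ♙ ♙ ♙ · · ♙
♖ ♘ ♗ ♕ ♔ ♗ ♘ ♖


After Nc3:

♜ ♞ ♝ ♛ ♚ ♝ ♞ ♜
♟ · · ♟ ♟ ♟ ♟ ♟
· ♟ ♟ · · · · ·
· · · · · · · ·
· · · · · · · ·
· · ♘ · · ♙ ♙ ·
♙ ♙ ♙ ♙ ♙ · · ♙
♖ · ♗ ♕ ♔ ♗ ♘ ♖


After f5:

♜ ♞ ♝ ♛ ♚ ♝ ♞ ♜
♟ · · ♟ ♟ · ♟ ♟
· ♟ ♟ · · · · ·
· · · · · ♟ · ·
· · · · · · · ·
· · ♘ · · ♙ ♙ ·
♙ ♙ ♙ ♙ ♙ · · ♙
♖ · ♗ ♕ ♔ ♗ ♘ ♖


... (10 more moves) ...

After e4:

♜ ♞ ♛ · ♚ ♝ ♞ ♜
♟ ♝ · ♟ · · ♟ ♟
· · ♟ · ♟ · · ·
· ♟ · ♘ · ♟ · ·
♙ · · ♙ ♙ · · ·
· · · · · ♙ ♙ ♘
· ♙ ♙ · · · · ♙
♖ · ♗ ♕ ♔ ♗ · ♖


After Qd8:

♜ ♞ · ♛ ♚ ♝ ♞ ♜
♟ ♝ · ♟ · · ♟ ♟
· · ♟ · ♟ · · ·
· ♟ · ♘ · ♟ · ·
♙ · · ♙ ♙ · · ·
· · · · · ♙ ♙ ♘
· ♙ ♙ · · · · ♙
♖ · ♗ ♕ ♔ ♗ · ♖



  a b c d e f g h
  ─────────────────
8│♜ ♞ · ♛ ♚ ♝ ♞ ♜│8
7│♟ ♝ · ♟ · · ♟ ♟│7
6│· · ♟ · ♟ · · ·│6
5│· ♟ · ♘ · ♟ · ·│5
4│♙ · · ♙ ♙ · · ·│4
3│· · · · · ♙ ♙ ♘│3
2│· ♙ ♙ · · · · ♙│2
1│♖ · ♗ ♕ ♔ ♗ · ♖│1
  ─────────────────
  a b c d e f g h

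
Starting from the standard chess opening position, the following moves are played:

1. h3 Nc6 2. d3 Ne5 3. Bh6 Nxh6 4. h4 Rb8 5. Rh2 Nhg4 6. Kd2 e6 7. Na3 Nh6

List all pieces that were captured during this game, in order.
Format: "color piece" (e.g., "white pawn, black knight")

Tracking captures:
  Nxh6: captured white bishop

white bishop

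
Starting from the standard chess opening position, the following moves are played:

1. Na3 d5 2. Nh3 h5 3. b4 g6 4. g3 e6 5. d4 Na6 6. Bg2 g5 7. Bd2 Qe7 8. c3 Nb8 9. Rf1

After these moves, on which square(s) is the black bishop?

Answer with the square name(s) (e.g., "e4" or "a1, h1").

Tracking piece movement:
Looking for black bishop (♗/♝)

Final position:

  a b c d e f g h
  ─────────────────
8│♜ ♞ ♝ · ♚ ♝ ♞ ♜│8
7│♟ ♟ ♟ · ♛ ♟ · ·│7
6│· · · · ♟ · · ·│6
5│· · · ♟ · · ♟ ♟│5
4│· ♙ · ♙ · · · ·│4
3│♘ · ♙ · · · ♙ ♘│3
2│♙ · · ♗ ♙ ♙ ♗ ♙│2
1│♖ · · ♕ ♔ ♖ · ·│1
  ─────────────────
  a b c d e f g h


c8, f8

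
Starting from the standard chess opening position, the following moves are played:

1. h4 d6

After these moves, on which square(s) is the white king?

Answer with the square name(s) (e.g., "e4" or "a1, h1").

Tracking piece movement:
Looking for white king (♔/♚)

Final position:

  a b c d e f g h
  ─────────────────
8│♜ ♞ ♝ ♛ ♚ ♝ ♞ ♜│8
7│♟ ♟ ♟ · ♟ ♟ ♟ ♟│7
6│· · · ♟ · · · ·│6
5│· · · · · · · ·│5
4│· · · · · · · ♙│4
3│· · · · · · · ·│3
2│♙ ♙ ♙ ♙ ♙ ♙ ♙ ·│2
1│♖ ♘ ♗ ♕ ♔ ♗ ♘ ♖│1
  ─────────────────
  a b c d e f g h


e1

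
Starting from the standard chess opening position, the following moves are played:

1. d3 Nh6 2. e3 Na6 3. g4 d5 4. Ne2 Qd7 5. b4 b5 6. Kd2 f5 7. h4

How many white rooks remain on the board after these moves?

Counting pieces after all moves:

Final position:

  a b c d e f g h
  ─────────────────
8│♜ · ♝ · ♚ ♝ · ♜│8
7│♟ · ♟ ♛ ♟ · ♟ ♟│7
6│♞ · · · · · · ♞│6
5│· ♟ · ♟ · ♟ · ·│5
4│· ♙ · · · · ♙ ♙│4
3│· · · ♙ ♙ · · ·│3
2│♙ · ♙ ♔ ♘ ♙ · ·│2
1│♖ ♘ ♗ ♕ · ♗ · ♖│1
  ─────────────────
  a b c d e f g h


2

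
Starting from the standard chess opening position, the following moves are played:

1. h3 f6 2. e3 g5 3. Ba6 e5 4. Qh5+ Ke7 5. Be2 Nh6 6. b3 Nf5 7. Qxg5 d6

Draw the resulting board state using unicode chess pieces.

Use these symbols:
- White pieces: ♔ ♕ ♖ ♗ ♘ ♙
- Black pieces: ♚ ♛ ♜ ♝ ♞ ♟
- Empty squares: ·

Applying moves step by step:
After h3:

♜ ♞ ♝ ♛ ♚ ♝ ♞ ♜
♟ ♟ ♟ ♟ ♟ ♟ ♟ ♟
· · · · · · · ·
· · · · · · · ·
· · · · · · · ·
· · · · · · · ♙
♙ ♙ ♙ ♙ ♙ ♙ ♙ ·
♖ ♘ ♗ ♕ ♔ ♗ ♘ ♖


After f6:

♜ ♞ ♝ ♛ ♚ ♝ ♞ ♜
♟ ♟ ♟ ♟ ♟ · ♟ ♟
· · · · · ♟ · ·
· · · · · · · ·
· · · · · · · ·
· · · · · · · ♙
♙ ♙ ♙ ♙ ♙ ♙ ♙ ·
♖ ♘ ♗ ♕ ♔ ♗ ♘ ♖


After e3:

♜ ♞ ♝ ♛ ♚ ♝ ♞ ♜
♟ ♟ ♟ ♟ ♟ · ♟ ♟
· · · · · ♟ · ·
· · · · · · · ·
· · · · · · · ·
· · · · ♙ · · ♙
♙ ♙ ♙ ♙ · ♙ ♙ ·
♖ ♘ ♗ ♕ ♔ ♗ ♘ ♖


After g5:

♜ ♞ ♝ ♛ ♚ ♝ ♞ ♜
♟ ♟ ♟ ♟ ♟ · · ♟
· · · · · ♟ · ·
· · · · · · ♟ ·
· · · · · · · ·
· · · · ♙ · · ♙
♙ ♙ ♙ ♙ · ♙ ♙ ·
♖ ♘ ♗ ♕ ♔ ♗ ♘ ♖


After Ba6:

♜ ♞ ♝ ♛ ♚ ♝ ♞ ♜
♟ ♟ ♟ ♟ ♟ · · ♟
♗ · · · · ♟ · ·
· · · · · · ♟ ·
· · · · · · · ·
· · · · ♙ · · ♙
♙ ♙ ♙ ♙ · ♙ ♙ ·
♖ ♘ ♗ ♕ ♔ · ♘ ♖


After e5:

♜ ♞ ♝ ♛ ♚ ♝ ♞ ♜
♟ ♟ ♟ ♟ · · · ♟
♗ · · · · ♟ · ·
· · · · ♟ · ♟ ·
· · · · · · · ·
· · · · ♙ · · ♙
♙ ♙ ♙ ♙ · ♙ ♙ ·
♖ ♘ ♗ ♕ ♔ · ♘ ♖


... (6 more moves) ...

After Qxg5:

♜ ♞ ♝ ♛ · ♝ · ♜
♟ ♟ ♟ ♟ ♚ · · ♟
· · · · · ♟ · ·
· · · · ♟ ♞ ♕ ·
· · · · · · · ·
· ♙ · · ♙ · · ♙
♙ · ♙ ♙ ♗ ♙ ♙ ·
♖ ♘ ♗ · ♔ · ♘ ♖


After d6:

♜ ♞ ♝ ♛ · ♝ · ♜
♟ ♟ ♟ · ♚ · · ♟
· · · ♟ · ♟ · ·
· · · · ♟ ♞ ♕ ·
· · · · · · · ·
· ♙ · · ♙ · · ♙
♙ · ♙ ♙ ♗ ♙ ♙ ·
♖ ♘ ♗ · ♔ · ♘ ♖



  a b c d e f g h
  ─────────────────
8│♜ ♞ ♝ ♛ · ♝ · ♜│8
7│♟ ♟ ♟ · ♚ · · ♟│7
6│· · · ♟ · ♟ · ·│6
5│· · · · ♟ ♞ ♕ ·│5
4│· · · · · · · ·│4
3│· ♙ · · ♙ · · ♙│3
2│♙ · ♙ ♙ ♗ ♙ ♙ ·│2
1│♖ ♘ ♗ · ♔ · ♘ ♖│1
  ─────────────────
  a b c d e f g h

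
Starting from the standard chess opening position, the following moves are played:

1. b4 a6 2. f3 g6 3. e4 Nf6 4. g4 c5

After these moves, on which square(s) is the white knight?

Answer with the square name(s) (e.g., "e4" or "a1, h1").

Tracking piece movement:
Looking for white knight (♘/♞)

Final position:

  a b c d e f g h
  ─────────────────
8│♜ ♞ ♝ ♛ ♚ ♝ · ♜│8
7│· ♟ · ♟ ♟ ♟ · ♟│7
6│♟ · · · · ♞ ♟ ·│6
5│· · ♟ · · · · ·│5
4│· ♙ · · ♙ · ♙ ·│4
3│· · · · · ♙ · ·│3
2│♙ · ♙ ♙ · · · ♙│2
1│♖ ♘ ♗ ♕ ♔ ♗ ♘ ♖│1
  ─────────────────
  a b c d e f g h


b1, g1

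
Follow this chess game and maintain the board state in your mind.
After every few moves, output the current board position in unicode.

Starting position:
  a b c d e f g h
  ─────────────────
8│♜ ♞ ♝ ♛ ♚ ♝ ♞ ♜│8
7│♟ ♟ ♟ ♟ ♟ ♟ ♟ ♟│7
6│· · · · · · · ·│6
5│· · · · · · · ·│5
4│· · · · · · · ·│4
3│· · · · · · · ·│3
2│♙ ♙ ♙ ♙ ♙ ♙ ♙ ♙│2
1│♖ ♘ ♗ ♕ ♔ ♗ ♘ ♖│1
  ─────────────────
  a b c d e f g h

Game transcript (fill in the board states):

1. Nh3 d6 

  a b c d e f g h
  ─────────────────
8│♜ ♞ ♝ ♛ ♚ ♝ ♞ ♜│8
7│♟ ♟ ♟ · ♟ ♟ ♟ ♟│7
6│· · · ♟ · · · ·│6
5│· · · · · · · ·│5
4│· · · · · · · ·│4
3│· · · · · · · ♘│3
2│♙ ♙ ♙ ♙ ♙ ♙ ♙ ♙│2
1│♖ ♘ ♗ ♕ ♔ ♗ · ♖│1
  ─────────────────
  a b c d e f g h

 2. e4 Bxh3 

  a b c d e f g h
  ─────────────────
8│♜ ♞ · ♛ ♚ ♝ ♞ ♜│8
7│♟ ♟ ♟ · ♟ ♟ ♟ ♟│7
6│· · · ♟ · · · ·│6
5│· · · · · · · ·│5
4│· · · · ♙ · · ·│4
3│· · · · · · · ♝│3
2│♙ ♙ ♙ ♙ · ♙ ♙ ♙│2
1│♖ ♘ ♗ ♕ ♔ ♗ · ♖│1
  ─────────────────
  a b c d e f g h

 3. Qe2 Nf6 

  a b c d e f g h
  ─────────────────
8│♜ ♞ · ♛ ♚ ♝ · ♜│8
7│♟ ♟ ♟ · ♟ ♟ ♟ ♟│7
6│· · · ♟ · ♞ · ·│6
5│· · · · · · · ·│5
4│· · · · ♙ · · ·│4
3│· · · · · · · ♝│3
2│♙ ♙ ♙ ♙ ♕ ♙ ♙ ♙│2
1│♖ ♘ ♗ · ♔ ♗ · ♖│1
  ─────────────────
  a b c d e f g h

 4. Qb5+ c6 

  a b c d e f g h
  ─────────────────
8│♜ ♞ · ♛ ♚ ♝ · ♜│8
7│♟ ♟ · · ♟ ♟ ♟ ♟│7
6│· · ♟ ♟ · ♞ · ·│6
5│· ♕ · · · · · ·│5
4│· · · · ♙ · · ·│4
3│· · · · · · · ♝│3
2│♙ ♙ ♙ ♙ · ♙ ♙ ♙│2
1│♖ ♘ ♗ · ♔ ♗ · ♖│1
  ─────────────────
  a b c d e f g h



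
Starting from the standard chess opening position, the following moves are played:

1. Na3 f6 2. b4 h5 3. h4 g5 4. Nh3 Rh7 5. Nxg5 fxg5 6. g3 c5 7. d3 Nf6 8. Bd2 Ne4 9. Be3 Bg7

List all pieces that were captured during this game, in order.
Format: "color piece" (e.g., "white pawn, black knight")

Tracking captures:
  Nxg5: captured black pawn
  fxg5: captured white knight

black pawn, white knight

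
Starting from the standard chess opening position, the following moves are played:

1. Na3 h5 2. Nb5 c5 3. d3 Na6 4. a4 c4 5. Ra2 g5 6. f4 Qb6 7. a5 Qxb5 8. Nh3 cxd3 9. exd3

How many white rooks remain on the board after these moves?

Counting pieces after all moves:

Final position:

  a b c d e f g h
  ─────────────────
8│♜ · ♝ · ♚ ♝ ♞ ♜│8
7│♟ ♟ · ♟ ♟ ♟ · ·│7
6│♞ · · · · · · ·│6
5│♙ ♛ · · · · ♟ ♟│5
4│· · · · · ♙ · ·│4
3│· · · ♙ · · · ♘│3
2│♖ ♙ ♙ · · · ♙ ♙│2
1│· · ♗ ♕ ♔ ♗ · ♖│1
  ─────────────────
  a b c d e f g h


2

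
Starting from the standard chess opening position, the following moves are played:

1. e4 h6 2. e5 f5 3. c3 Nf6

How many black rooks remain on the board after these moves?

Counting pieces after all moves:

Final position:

  a b c d e f g h
  ─────────────────
8│♜ ♞ ♝ ♛ ♚ ♝ · ♜│8
7│♟ ♟ ♟ ♟ ♟ · ♟ ·│7
6│· · · · · ♞ · ♟│6
5│· · · · ♙ ♟ · ·│5
4│· · · · · · · ·│4
3│· · ♙ · · · · ·│3
2│♙ ♙ · ♙ · ♙ ♙ ♙│2
1│♖ ♘ ♗ ♕ ♔ ♗ ♘ ♖│1
  ─────────────────
  a b c d e f g h


2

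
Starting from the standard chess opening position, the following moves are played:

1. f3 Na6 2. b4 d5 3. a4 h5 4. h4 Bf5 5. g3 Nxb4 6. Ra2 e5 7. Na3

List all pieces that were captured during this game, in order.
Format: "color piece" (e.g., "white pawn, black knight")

Tracking captures:
  Nxb4: captured white pawn

white pawn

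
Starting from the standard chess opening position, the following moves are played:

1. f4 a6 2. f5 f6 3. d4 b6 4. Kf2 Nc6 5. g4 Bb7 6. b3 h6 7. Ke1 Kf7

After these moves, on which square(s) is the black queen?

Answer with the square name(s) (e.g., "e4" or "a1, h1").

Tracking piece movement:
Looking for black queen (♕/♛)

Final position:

  a b c d e f g h
  ─────────────────
8│♜ · · ♛ · ♝ ♞ ♜│8
7│· ♝ ♟ ♟ ♟ ♚ ♟ ·│7
6│♟ ♟ ♞ · · ♟ · ♟│6
5│· · · · · ♙ · ·│5
4│· · · ♙ · · ♙ ·│4
3│· ♙ · · · · · ·│3
2│♙ · ♙ · ♙ · · ♙│2
1│♖ ♘ ♗ ♕ ♔ ♗ ♘ ♖│1
  ─────────────────
  a b c d e f g h


d8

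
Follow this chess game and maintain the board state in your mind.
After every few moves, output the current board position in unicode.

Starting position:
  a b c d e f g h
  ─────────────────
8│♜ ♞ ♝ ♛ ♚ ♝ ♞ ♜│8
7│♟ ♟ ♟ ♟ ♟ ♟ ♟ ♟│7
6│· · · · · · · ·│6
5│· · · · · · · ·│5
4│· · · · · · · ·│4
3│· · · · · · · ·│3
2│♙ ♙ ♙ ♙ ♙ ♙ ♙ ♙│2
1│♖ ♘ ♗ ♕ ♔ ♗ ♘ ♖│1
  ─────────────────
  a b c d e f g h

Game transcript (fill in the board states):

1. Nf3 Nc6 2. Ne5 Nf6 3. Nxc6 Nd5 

  a b c d e f g h
  ─────────────────
8│♜ · ♝ ♛ ♚ ♝ · ♜│8
7│♟ ♟ ♟ ♟ ♟ ♟ ♟ ♟│7
6│· · ♘ · · · · ·│6
5│· · · ♞ · · · ·│5
4│· · · · · · · ·│4
3│· · · · · · · ·│3
2│♙ ♙ ♙ ♙ ♙ ♙ ♙ ♙│2
1│♖ ♘ ♗ ♕ ♔ ♗ · ♖│1
  ─────────────────
  a b c d e f g h

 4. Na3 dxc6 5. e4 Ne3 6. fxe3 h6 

  a b c d e f g h
  ─────────────────
8│♜ · ♝ ♛ ♚ ♝ · ♜│8
7│♟ ♟ ♟ · ♟ ♟ ♟ ·│7
6│· · ♟ · · · · ♟│6
5│· · · · · · · ·│5
4│· · · · ♙ · · ·│4
3│♘ · · · ♙ · · ·│3
2│♙ ♙ ♙ ♙ · · ♙ ♙│2
1│♖ · ♗ ♕ ♔ ♗ · ♖│1
  ─────────────────
  a b c d e f g h

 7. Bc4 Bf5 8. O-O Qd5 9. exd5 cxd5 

  a b c d e f g h
  ─────────────────
8│♜ · · · ♚ ♝ · ♜│8
7│♟ ♟ ♟ · ♟ ♟ ♟ ·│7
6│· · · · · · · ♟│6
5│· · · ♟ · ♝ · ·│5
4│· · ♗ · · · · ·│4
3│♘ · · · ♙ · · ·│3
2│♙ ♙ ♙ ♙ · · ♙ ♙│2
1│♖ · ♗ ♕ · ♖ ♔ ·│1
  ─────────────────
  a b c d e f g h

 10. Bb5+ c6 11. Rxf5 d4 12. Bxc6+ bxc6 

  a b c d e f g h
  ─────────────────
8│♜ · · · ♚ ♝ · ♜│8
7│♟ · · · ♟ ♟ ♟ ·│7
6│· · ♟ · · · · ♟│6
5│· · · · · ♖ · ·│5
4│· · · ♟ · · · ·│4
3│♘ · · · ♙ · · ·│3
2│♙ ♙ ♙ ♙ · · ♙ ♙│2
1│♖ · ♗ ♕ · · ♔ ·│1
  ─────────────────
  a b c d e f g h

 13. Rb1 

  a b c d e f g h
  ─────────────────
8│♜ · · · ♚ ♝ · ♜│8
7│♟ · · · ♟ ♟ ♟ ·│7
6│· · ♟ · · · · ♟│6
5│· · · · · ♖ · ·│5
4│· · · ♟ · · · ·│4
3│♘ · · · ♙ · · ·│3
2│♙ ♙ ♙ ♙ · · ♙ ♙│2
1│· ♖ ♗ ♕ · · ♔ ·│1
  ─────────────────
  a b c d e f g h


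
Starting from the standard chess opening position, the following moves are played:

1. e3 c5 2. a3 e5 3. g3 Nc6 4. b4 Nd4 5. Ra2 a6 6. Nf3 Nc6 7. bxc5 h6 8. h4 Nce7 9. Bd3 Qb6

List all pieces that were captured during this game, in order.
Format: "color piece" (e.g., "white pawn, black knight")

Tracking captures:
  bxc5: captured black pawn

black pawn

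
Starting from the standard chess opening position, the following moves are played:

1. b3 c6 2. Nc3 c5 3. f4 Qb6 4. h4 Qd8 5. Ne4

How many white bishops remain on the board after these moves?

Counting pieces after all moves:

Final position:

  a b c d e f g h
  ─────────────────
8│♜ ♞ ♝ ♛ ♚ ♝ ♞ ♜│8
7│♟ ♟ · ♟ ♟ ♟ ♟ ♟│7
6│· · · · · · · ·│6
5│· · ♟ · · · · ·│5
4│· · · · ♘ ♙ · ♙│4
3│· ♙ · · · · · ·│3
2│♙ · ♙ ♙ ♙ · ♙ ·│2
1│♖ · ♗ ♕ ♔ ♗ ♘ ♖│1
  ─────────────────
  a b c d e f g h


2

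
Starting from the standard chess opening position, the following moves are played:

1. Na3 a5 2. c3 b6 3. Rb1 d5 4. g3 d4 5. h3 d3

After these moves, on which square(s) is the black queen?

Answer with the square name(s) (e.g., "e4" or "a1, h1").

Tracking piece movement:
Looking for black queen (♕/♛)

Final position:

  a b c d e f g h
  ─────────────────
8│♜ ♞ ♝ ♛ ♚ ♝ ♞ ♜│8
7│· · ♟ · ♟ ♟ ♟ ♟│7
6│· ♟ · · · · · ·│6
5│♟ · · · · · · ·│5
4│· · · · · · · ·│4
3│♘ · ♙ ♟ · · ♙ ♙│3
2│♙ ♙ · ♙ ♙ ♙ · ·│2
1│· ♖ ♗ ♕ ♔ ♗ ♘ ♖│1
  ─────────────────
  a b c d e f g h


d8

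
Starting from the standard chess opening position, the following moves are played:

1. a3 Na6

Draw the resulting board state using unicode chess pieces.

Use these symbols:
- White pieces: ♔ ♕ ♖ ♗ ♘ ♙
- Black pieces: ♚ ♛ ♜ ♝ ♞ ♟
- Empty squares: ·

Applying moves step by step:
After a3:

♜ ♞ ♝ ♛ ♚ ♝ ♞ ♜
♟ ♟ ♟ ♟ ♟ ♟ ♟ ♟
· · · · · · · ·
· · · · · · · ·
· · · · · · · ·
♙ · · · · · · ·
· ♙ ♙ ♙ ♙ ♙ ♙ ♙
♖ ♘ ♗ ♕ ♔ ♗ ♘ ♖


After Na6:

♜ · ♝ ♛ ♚ ♝ ♞ ♜
♟ ♟ ♟ ♟ ♟ ♟ ♟ ♟
♞ · · · · · · ·
· · · · · · · ·
· · · · · · · ·
♙ · · · · · · ·
· ♙ ♙ ♙ ♙ ♙ ♙ ♙
♖ ♘ ♗ ♕ ♔ ♗ ♘ ♖



  a b c d e f g h
  ─────────────────
8│♜ · ♝ ♛ ♚ ♝ ♞ ♜│8
7│♟ ♟ ♟ ♟ ♟ ♟ ♟ ♟│7
6│♞ · · · · · · ·│6
5│· · · · · · · ·│5
4│· · · · · · · ·│4
3│♙ · · · · · · ·│3
2│· ♙ ♙ ♙ ♙ ♙ ♙ ♙│2
1│♖ ♘ ♗ ♕ ♔ ♗ ♘ ♖│1
  ─────────────────
  a b c d e f g h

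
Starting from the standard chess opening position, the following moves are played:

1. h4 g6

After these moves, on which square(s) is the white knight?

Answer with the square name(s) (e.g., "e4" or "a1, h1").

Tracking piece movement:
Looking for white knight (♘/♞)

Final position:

  a b c d e f g h
  ─────────────────
8│♜ ♞ ♝ ♛ ♚ ♝ ♞ ♜│8
7│♟ ♟ ♟ ♟ ♟ ♟ · ♟│7
6│· · · · · · ♟ ·│6
5│· · · · · · · ·│5
4│· · · · · · · ♙│4
3│· · · · · · · ·│3
2│♙ ♙ ♙ ♙ ♙ ♙ ♙ ·│2
1│♖ ♘ ♗ ♕ ♔ ♗ ♘ ♖│1
  ─────────────────
  a b c d e f g h


b1, g1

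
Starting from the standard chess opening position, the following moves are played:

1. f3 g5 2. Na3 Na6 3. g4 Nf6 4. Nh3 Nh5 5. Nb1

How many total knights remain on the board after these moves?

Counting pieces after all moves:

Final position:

  a b c d e f g h
  ─────────────────
8│♜ · ♝ ♛ ♚ ♝ · ♜│8
7│♟ ♟ ♟ ♟ ♟ ♟ · ♟│7
6│♞ · · · · · · ·│6
5│· · · · · · ♟ ♞│5
4│· · · · · · ♙ ·│4
3│· · · · · ♙ · ♘│3
2│♙ ♙ ♙ ♙ ♙ · · ♙│2
1│♖ ♘ ♗ ♕ ♔ ♗ · ♖│1
  ─────────────────
  a b c d e f g h


4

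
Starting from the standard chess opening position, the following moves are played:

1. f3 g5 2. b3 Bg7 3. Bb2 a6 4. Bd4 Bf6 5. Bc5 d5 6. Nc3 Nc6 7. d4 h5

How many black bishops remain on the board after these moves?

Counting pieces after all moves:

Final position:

  a b c d e f g h
  ─────────────────
8│♜ · ♝ ♛ ♚ · ♞ ♜│8
7│· ♟ ♟ · ♟ ♟ · ·│7
6│♟ · ♞ · · ♝ · ·│6
5│· · ♗ ♟ · · ♟ ♟│5
4│· · · ♙ · · · ·│4
3│· ♙ ♘ · · ♙ · ·│3
2│♙ · ♙ · ♙ · ♙ ♙│2
1│♖ · · ♕ ♔ ♗ ♘ ♖│1
  ─────────────────
  a b c d e f g h


2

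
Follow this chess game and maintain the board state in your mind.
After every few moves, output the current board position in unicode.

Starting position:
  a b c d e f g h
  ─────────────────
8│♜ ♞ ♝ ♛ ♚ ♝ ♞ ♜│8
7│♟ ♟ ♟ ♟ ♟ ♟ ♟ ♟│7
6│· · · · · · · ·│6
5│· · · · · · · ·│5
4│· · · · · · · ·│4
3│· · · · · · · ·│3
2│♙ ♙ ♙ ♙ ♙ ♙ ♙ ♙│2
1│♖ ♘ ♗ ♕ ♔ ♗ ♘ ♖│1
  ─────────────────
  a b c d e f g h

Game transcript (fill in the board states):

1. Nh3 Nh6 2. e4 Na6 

  a b c d e f g h
  ─────────────────
8│♜ · ♝ ♛ ♚ ♝ · ♜│8
7│♟ ♟ ♟ ♟ ♟ ♟ ♟ ♟│7
6│♞ · · · · · · ♞│6
5│· · · · · · · ·│5
4│· · · · ♙ · · ·│4
3│· · · · · · · ♘│3
2│♙ ♙ ♙ ♙ · ♙ ♙ ♙│2
1│♖ ♘ ♗ ♕ ♔ ♗ · ♖│1
  ─────────────────
  a b c d e f g h

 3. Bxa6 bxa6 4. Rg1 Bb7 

  a b c d e f g h
  ─────────────────
8│♜ · · ♛ ♚ ♝ · ♜│8
7│♟ ♝ ♟ ♟ ♟ ♟ ♟ ♟│7
6│♟ · · · · · · ♞│6
5│· · · · · · · ·│5
4│· · · · ♙ · · ·│4
3│· · · · · · · ♘│3
2│♙ ♙ ♙ ♙ · ♙ ♙ ♙│2
1│♖ ♘ ♗ ♕ ♔ · ♖ ·│1
  ─────────────────
  a b c d e f g h

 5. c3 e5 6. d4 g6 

  a b c d e f g h
  ─────────────────
8│♜ · · ♛ ♚ ♝ · ♜│8
7│♟ ♝ ♟ ♟ · ♟ · ♟│7
6│♟ · · · · · ♟ ♞│6
5│· · · · ♟ · · ·│5
4│· · · ♙ ♙ · · ·│4
3│· · ♙ · · · · ♘│3
2│♙ ♙ · · · ♙ ♙ ♙│2
1│♖ ♘ ♗ ♕ ♔ · ♖ ·│1
  ─────────────────
  a b c d e f g h

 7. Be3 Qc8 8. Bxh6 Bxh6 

  a b c d e f g h
  ─────────────────
8│♜ · ♛ · ♚ · · ♜│8
7│♟ ♝ ♟ ♟ · ♟ · ♟│7
6│♟ · · · · · ♟ ♝│6
5│· · · · ♟ · · ·│5
4│· · · ♙ ♙ · · ·│4
3│· · ♙ · · · · ♘│3
2│♙ ♙ · · · ♙ ♙ ♙│2
1│♖ ♘ · ♕ ♔ · ♖ ·│1
  ─────────────────
  a b c d e f g h

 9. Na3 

  a b c d e f g h
  ─────────────────
8│♜ · ♛ · ♚ · · ♜│8
7│♟ ♝ ♟ ♟ · ♟ · ♟│7
6│♟ · · · · · ♟ ♝│6
5│· · · · ♟ · · ·│5
4│· · · ♙ ♙ · · ·│4
3│♘ · ♙ · · · · ♘│3
2│♙ ♙ · · · ♙ ♙ ♙│2
1│♖ · · ♕ ♔ · ♖ ·│1
  ─────────────────
  a b c d e f g h


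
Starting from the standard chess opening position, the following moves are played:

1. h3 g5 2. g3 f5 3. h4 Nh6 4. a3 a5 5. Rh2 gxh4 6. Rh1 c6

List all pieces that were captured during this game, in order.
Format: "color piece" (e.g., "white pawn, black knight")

Tracking captures:
  gxh4: captured white pawn

white pawn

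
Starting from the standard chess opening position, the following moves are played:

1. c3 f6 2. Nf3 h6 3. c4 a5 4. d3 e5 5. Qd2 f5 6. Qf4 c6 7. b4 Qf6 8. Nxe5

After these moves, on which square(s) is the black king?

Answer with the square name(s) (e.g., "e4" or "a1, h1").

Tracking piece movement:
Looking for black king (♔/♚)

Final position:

  a b c d e f g h
  ─────────────────
8│♜ ♞ ♝ · ♚ ♝ ♞ ♜│8
7│· ♟ · ♟ · · ♟ ·│7
6│· · ♟ · · ♛ · ♟│6
5│♟ · · · ♘ ♟ · ·│5
4│· ♙ ♙ · · ♕ · ·│4
3│· · · ♙ · · · ·│3
2│♙ · · · ♙ ♙ ♙ ♙│2
1│♖ ♘ ♗ · ♔ ♗ · ♖│1
  ─────────────────
  a b c d e f g h


e8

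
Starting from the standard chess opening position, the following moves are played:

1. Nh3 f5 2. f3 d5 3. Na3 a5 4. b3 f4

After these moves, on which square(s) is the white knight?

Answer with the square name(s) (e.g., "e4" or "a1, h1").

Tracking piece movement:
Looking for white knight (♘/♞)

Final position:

  a b c d e f g h
  ─────────────────
8│♜ ♞ ♝ ♛ ♚ ♝ ♞ ♜│8
7│· ♟ ♟ · ♟ · ♟ ♟│7
6│· · · · · · · ·│6
5│♟ · · ♟ · · · ·│5
4│· · · · · ♟ · ·│4
3│♘ ♙ · · · ♙ · ♘│3
2│♙ · ♙ ♙ ♙ · ♙ ♙│2
1│♖ · ♗ ♕ ♔ ♗ · ♖│1
  ─────────────────
  a b c d e f g h


a3, h3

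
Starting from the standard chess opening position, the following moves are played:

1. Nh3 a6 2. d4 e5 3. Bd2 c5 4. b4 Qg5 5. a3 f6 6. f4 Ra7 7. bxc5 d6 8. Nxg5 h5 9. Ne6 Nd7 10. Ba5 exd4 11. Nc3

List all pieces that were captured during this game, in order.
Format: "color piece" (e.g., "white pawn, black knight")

Tracking captures:
  bxc5: captured black pawn
  Nxg5: captured black queen
  exd4: captured white pawn

black pawn, black queen, white pawn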